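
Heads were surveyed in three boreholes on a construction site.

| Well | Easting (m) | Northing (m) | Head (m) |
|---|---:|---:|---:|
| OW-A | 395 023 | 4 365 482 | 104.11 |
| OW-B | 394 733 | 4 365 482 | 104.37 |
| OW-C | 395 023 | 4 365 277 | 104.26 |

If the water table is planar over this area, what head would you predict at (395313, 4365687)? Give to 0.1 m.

∂h/∂x = (104.37 − 104.11) / (394733 − 395023) = -0.0008966
∂h/∂y = (104.26 − 104.11) / (4365277 − 4365482) = -0.0007317
h(395313, 4365687) = 104.11 + (-0.0008966)·(290) + (-0.0007317)·(205) = 104.11 -0.260 -0.150 = 103.700 m.

103.7 m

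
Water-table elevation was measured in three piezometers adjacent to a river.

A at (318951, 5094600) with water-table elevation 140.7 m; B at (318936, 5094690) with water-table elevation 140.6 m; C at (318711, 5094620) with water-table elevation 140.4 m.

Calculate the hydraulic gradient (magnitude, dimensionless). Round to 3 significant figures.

0.00149

Differences from A: to B (Δx, Δy, Δh) = (-15, 90, -0.1); to C = (-240, 20, -0.3).
Determinant of the coordinate differences = (-15)·20 − (-240)·90 = 21300.
∂h/∂x = [(-0.1)·20 − (-0.3)·90] / 21300 = +0.001174
∂h/∂y = [(-15)·(-0.3) − (-240)·(-0.1)] / 21300 = -0.0009155
|∇h| = √(0.001174² + -0.0009155²) = 0.001489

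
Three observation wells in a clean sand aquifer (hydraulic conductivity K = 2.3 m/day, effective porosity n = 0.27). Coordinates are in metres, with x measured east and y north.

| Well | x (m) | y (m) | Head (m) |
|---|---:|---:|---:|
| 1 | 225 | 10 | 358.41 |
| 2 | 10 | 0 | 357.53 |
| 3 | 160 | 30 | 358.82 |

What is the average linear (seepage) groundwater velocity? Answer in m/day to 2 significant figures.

0.25 m/day

Taking 1 as reference: 2−1 = (-215, -10, -0.88); 3−1 = (-65, 20, +0.41).
Solve a·Δx + b·Δy = Δh: det = (-215)·20 − (-65)·(-10) = -4950.
∂h/∂x = [(-0.88)·20 − (+0.41)·(-10)] / -4950 = +0.002727
∂h/∂y = [(-215)·(+0.41) − (-65)·(-0.88)] / -4950 = +0.02936
|∇h| = √(0.002727² + 0.02936²) = 0.02949
Seepage velocity v = K·i/n = 2.3 × 0.02949 / 0.27 = 0.2512 m/day.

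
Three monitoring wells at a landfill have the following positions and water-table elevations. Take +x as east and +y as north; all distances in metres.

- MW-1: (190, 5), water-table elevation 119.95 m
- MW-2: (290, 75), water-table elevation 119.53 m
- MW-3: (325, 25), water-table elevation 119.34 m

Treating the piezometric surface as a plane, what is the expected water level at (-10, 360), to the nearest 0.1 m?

121.1 m

With h = a·x + b·y + c and MW-1 as origin, the differences give:
  100·a + 70·b = -0.42
  135·a + 20·b = -0.61
Eliminate b (×20 and ×70, subtract): -7450·a = 34.300 → a = ∂h/∂x = -0.004604
Back-substitute: b = ∂h/∂y = +0.0005772.
h(-10, 360) = 119.95 + (-0.004604)·(-200) + (+0.0005772)·(355) = 119.95 +0.921 +0.205 = 121.076 m.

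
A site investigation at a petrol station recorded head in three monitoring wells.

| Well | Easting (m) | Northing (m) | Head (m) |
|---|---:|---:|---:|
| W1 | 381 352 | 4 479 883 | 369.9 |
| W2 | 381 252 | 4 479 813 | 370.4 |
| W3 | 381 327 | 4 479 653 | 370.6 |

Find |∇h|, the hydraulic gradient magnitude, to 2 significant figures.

Taking W1 as reference: W2−W1 = (-100, -70, +0.5); W3−W1 = (-25, -230, +0.7).
Determinant of the coordinate differences = (-100)·(-230) − (-25)·(-70) = 21250.
∂h/∂x = [(+0.5)·(-230) − (+0.7)·(-70)] / 21250 = -0.003106
∂h/∂y = [(-100)·(+0.7) − (-25)·(+0.5)] / 21250 = -0.002706
|∇h| = √(-0.003106² + -0.002706²) = 0.004119

0.0041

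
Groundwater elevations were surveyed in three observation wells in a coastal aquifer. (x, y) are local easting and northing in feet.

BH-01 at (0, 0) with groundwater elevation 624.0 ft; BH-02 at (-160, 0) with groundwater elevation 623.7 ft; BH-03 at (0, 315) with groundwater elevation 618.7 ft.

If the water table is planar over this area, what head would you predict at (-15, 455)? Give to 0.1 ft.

616.3 ft

∂h/∂x = (623.7 − 624.0) / (-160 − 0) = +0.001875
∂h/∂y = (618.7 − 624.0) / (315 − 0) = -0.01683
h(-15, 455) = 624.0 + (+0.001875)·(-15) + (-0.01683)·(455) = 624.0 -0.028 -7.656 = 616.316 ft.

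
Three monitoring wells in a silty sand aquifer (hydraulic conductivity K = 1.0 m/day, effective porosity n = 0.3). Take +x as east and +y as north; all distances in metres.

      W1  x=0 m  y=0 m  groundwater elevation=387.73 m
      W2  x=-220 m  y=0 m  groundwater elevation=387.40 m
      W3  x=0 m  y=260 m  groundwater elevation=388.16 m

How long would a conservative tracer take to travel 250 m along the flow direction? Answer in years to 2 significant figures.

∂h/∂x = (387.40 − 387.73) / (-220 − 0) = +0.001500
∂h/∂y = (388.16 − 387.73) / (260 − 0) = +0.001654
|∇h| = √(0.001500² + 0.001654²) = 0.002233
Seepage velocity v = K·i/n = 1.0 × 0.002233 / 0.3 = 0.007443 m/day.
t = 250 / 0.007443 = 3.359e+04 days = 92 years.

92 years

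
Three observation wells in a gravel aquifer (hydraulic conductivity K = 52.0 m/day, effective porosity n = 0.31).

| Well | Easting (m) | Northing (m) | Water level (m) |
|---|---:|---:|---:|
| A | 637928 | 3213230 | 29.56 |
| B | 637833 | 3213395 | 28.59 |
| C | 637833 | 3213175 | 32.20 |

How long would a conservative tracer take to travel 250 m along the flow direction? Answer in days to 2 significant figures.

61 days

Three-point gradient (reference A): Δ to B = (-95, 165, -0.97), Δ to C = (-95, -55, +2.64).
∂h/∂x = -0.01829, ∂h/∂y = -0.01641 (det = 20900).
|∇h| = √(-0.01829² + -0.01641²) = 0.02457
Seepage velocity v = K·i/n = 52.0 × 0.02457 / 0.31 = 4.121 m/day.
t = 250 / 4.121 = 60.66 days.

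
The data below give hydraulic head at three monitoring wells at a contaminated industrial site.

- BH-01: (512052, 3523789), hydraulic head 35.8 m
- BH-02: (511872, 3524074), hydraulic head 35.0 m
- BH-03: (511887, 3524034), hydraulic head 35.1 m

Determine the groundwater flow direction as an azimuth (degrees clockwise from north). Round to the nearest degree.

330°

With h = a·x + b·y + c and BH-01 as origin, the differences give:
  (-180)·a + 285·b = -0.8
  (-165)·a + 245·b = -0.7
Eliminate b (×245 and ×285, subtract): 2925·a = 3.50 → a = ∂h/∂x = +0.001197
Back-substitute: b = ∂h/∂y = -0.002051.
Flow direction (−∇h) has components (-0.001197 E, +0.002051 N).
Azimuth = atan2(E, N) = atan2(-0.001197, +0.002051) = 329.7° ≈ 330°.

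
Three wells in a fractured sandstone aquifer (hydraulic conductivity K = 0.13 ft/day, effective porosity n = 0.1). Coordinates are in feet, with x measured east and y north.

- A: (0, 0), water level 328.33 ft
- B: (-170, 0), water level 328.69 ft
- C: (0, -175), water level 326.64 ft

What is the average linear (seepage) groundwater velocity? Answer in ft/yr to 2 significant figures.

∂h/∂x = (328.69 − 328.33) / (-170 − 0) = -0.002118
∂h/∂y = (326.64 − 328.33) / (-175 − 0) = +0.009657
|∇h| = √(-0.002118² + 0.009657²) = 0.009887
Seepage velocity v = K·i/n = 0.13 × 0.009887 / 0.1 = 0.01285 ft/day = 4.693 ft/yr.

4.7 ft/yr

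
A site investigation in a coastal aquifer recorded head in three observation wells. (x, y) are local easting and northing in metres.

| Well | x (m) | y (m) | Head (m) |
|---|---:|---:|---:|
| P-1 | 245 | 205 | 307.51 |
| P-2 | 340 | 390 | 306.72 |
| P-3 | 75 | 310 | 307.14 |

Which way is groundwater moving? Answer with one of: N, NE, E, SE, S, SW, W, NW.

Taking P-1 as reference: P-2−P-1 = (95, 185, -0.79); P-3−P-1 = (-170, 105, -0.37).
Determinant of the coordinate differences = 95·105 − (-170)·185 = 41425.
∂h/∂x = [(-0.79)·105 − (-0.37)·185] / 41425 = -0.0003500
∂h/∂y = [95·(-0.37) − (-170)·(-0.79)] / 41425 = -0.004091
Flow = −∇h = (+0.0003500 east, +0.004091 north), which points north.

N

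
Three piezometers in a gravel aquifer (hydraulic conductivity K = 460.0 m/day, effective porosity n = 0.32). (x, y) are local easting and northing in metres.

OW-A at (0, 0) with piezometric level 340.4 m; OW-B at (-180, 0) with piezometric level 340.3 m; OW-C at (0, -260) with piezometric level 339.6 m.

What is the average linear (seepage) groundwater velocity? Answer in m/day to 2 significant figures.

∂h/∂x = (340.3 − 340.4) / (-180 − 0) = +0.0005556
∂h/∂y = (339.6 − 340.4) / (-260 − 0) = +0.003077
|∇h| = √(0.0005556² + 0.003077²) = 0.003127
Seepage velocity v = K·i/n = 460.0 × 0.003127 / 0.32 = 4.495 m/day.

4.5 m/day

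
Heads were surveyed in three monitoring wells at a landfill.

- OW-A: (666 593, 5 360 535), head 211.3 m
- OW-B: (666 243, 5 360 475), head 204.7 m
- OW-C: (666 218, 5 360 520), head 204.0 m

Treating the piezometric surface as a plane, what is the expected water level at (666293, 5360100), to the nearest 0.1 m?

207.4 m

With h = a·x + b·y + c and OW-A as origin, the differences give:
  (-350)·a + (-60)·b = -6.6
  (-375)·a + (-15)·b = -7.3
Eliminate b (×(-15) and ×(-60), subtract): -17250·a = -339.00 → a = ∂h/∂x = +0.01965
Back-substitute: b = ∂h/∂y = -0.004638.
h(666293, 5360100) = 211.3 + (+0.01965)·(-300) + (-0.004638)·(-435) = 211.3 -5.896 +2.017 = 207.422 m.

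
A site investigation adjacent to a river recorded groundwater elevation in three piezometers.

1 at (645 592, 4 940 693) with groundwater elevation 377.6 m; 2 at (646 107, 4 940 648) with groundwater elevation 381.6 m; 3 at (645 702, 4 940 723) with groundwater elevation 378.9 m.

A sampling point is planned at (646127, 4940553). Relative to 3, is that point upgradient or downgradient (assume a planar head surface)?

upgradient

With h = a·x + b·y + c and 1 as origin, the differences give:
  515·a + (-45)·b = +4.0
  110·a + 30·b = +1.3
Eliminate b (×30 and ×(-45), subtract): 20400·a = 178.50 → a = ∂h/∂x = +0.008750
Back-substitute: b = ∂h/∂y = +0.01125.
Head at (646127, 4940553) = 377.6 + (+0.008750)·(535) + (+0.01125)·(-140) = 380.71 m.
That is higher than the 378.9 m at 3, so the point is upgradient.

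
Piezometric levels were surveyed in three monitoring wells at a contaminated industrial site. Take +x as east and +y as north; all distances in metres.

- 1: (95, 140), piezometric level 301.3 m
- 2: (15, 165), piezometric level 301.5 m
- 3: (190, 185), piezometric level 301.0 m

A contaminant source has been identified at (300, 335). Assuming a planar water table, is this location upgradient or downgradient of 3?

Taking 1 as reference: 2−1 = (-80, 25, +0.2); 3−1 = (95, 45, -0.3).
Determinant of the coordinate differences = (-80)·45 − 95·25 = -5975.
∂h/∂x = [(+0.2)·45 − (-0.3)·25] / -5975 = -0.002762
∂h/∂y = [(-80)·(-0.3) − 95·(+0.2)] / -5975 = -0.0008368
Head at (300, 335) = 301.3 + (-0.002762)·(205) + (-0.0008368)·(195) = 300.57 m.
That is lower than the 301.0 m at 3, so the point is downgradient.

downgradient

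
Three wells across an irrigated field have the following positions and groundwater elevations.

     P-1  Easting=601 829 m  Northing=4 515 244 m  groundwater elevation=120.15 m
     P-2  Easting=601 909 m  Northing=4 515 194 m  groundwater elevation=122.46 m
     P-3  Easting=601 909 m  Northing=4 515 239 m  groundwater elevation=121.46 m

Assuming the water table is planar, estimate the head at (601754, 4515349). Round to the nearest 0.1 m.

With h = a·x + b·y + c and P-1 as origin, the differences give:
  80·a + (-50)·b = +2.31
  80·a + (-5)·b = +1.31
Eliminate b (×(-5) and ×(-50), subtract): 3600·a = 53.950 → a = ∂h/∂x = +0.01499
Back-substitute: b = ∂h/∂y = -0.02222.
h(601754, 4515349) = 120.15 + (+0.01499)·(-75) + (-0.02222)·(105) = 120.15 -1.124 -2.333 = 116.693 m.

116.7 m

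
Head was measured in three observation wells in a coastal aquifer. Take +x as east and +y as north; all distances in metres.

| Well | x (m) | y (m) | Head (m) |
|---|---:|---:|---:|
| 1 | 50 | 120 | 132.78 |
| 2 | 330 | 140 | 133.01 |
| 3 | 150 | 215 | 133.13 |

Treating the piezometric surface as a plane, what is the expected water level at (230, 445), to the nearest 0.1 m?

Taking 1 as reference: 2−1 = (280, 20, +0.23); 3−1 = (100, 95, +0.35).
Solve a·Δx + b·Δy = Δh: det = 280·95 − 100·20 = 24600.
∂h/∂x = [(+0.23)·95 − (+0.35)·20] / 24600 = +0.0006037
∂h/∂y = [280·(+0.35) − 100·(+0.23)] / 24600 = +0.003049
h(230, 445) = 132.78 + (+0.0006037)·(180) + (+0.003049)·(325) = 132.78 +0.109 +0.991 = 133.880 m.

133.9 m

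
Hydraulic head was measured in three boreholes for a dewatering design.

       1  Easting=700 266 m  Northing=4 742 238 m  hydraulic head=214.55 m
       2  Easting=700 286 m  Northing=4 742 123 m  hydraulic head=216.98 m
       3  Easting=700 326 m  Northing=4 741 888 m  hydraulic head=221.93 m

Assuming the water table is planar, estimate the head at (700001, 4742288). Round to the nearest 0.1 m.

208.9 m

Differences from 1: to 2 (Δx, Δy, Δh) = (20, -115, +2.43); to 3 = (60, -350, +7.38).
Determinant of the coordinate differences = 20·(-350) − 60·(-115) = -100.
∂h/∂x = [(+2.43)·(-350) − (+7.38)·(-115)] / -100 = +0.01800
∂h/∂y = [20·(+7.38) − 60·(+2.43)] / -100 = -0.01800
h(700001, 4742288) = 214.55 + (+0.01800)·(-265) + (-0.01800)·(50) = 214.55 -4.770 -0.900 = 208.880 m.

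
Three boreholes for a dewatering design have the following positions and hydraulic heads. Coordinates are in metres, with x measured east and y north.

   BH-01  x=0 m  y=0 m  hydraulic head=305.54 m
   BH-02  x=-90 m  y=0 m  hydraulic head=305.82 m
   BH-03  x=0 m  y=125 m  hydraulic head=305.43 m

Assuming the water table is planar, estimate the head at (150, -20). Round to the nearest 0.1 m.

∂h/∂x = (305.82 − 305.54) / (-90 − 0) = -0.003111
∂h/∂y = (305.43 − 305.54) / (125 − 0) = -0.0008800
h(150, -20) = 305.54 + (-0.003111)·(150) + (-0.0008800)·(-20) = 305.54 -0.467 +0.018 = 305.091 m.

305.1 m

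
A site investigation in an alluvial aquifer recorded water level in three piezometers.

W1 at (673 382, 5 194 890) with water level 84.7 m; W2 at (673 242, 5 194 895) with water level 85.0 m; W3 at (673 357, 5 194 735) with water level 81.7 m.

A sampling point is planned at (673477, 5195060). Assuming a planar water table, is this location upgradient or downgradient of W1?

upgradient

Differences from W1: to W2 (Δx, Δy, Δh) = (-140, 5, +0.3); to W3 = (-25, -155, -3.0).
Determinant of the coordinate differences = (-140)·(-155) − (-25)·5 = 21825.
∂h/∂x = [(+0.3)·(-155) − (-3.0)·5] / 21825 = -0.001443
∂h/∂y = [(-140)·(-3.0) − (-25)·(+0.3)] / 21825 = +0.01959
Head at (673477, 5195060) = 84.7 + (-0.001443)·(95) + (+0.01959)·(170) = 87.89 m.
That is higher than the 84.7 m at W1, so the point is upgradient.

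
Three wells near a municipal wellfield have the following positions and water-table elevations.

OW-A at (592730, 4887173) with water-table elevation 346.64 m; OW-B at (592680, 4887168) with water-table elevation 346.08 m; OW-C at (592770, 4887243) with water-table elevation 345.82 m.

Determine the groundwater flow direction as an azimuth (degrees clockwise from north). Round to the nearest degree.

326°

Taking OW-A as reference: OW-B−OW-A = (-50, -5, -0.56); OW-C−OW-A = (40, 70, -0.82).
Determinant of the coordinate differences = (-50)·70 − 40·(-5) = -3300.
∂h/∂x = [(-0.56)·70 − (-0.82)·(-5)] / -3300 = +0.01312
∂h/∂y = [(-50)·(-0.82) − 40·(-0.56)] / -3300 = -0.01921
Flow direction (−∇h) has components (-0.01312 E, +0.01921 N).
Azimuth = atan2(E, N) = atan2(-0.01312, +0.01921) = 325.7° ≈ 326°.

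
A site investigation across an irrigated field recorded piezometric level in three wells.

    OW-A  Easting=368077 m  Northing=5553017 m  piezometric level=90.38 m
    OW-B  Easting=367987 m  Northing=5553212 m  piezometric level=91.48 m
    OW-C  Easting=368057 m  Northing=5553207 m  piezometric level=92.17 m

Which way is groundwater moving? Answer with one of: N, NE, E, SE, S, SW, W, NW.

With h = a·x + b·y + c and OW-A as origin, the differences give:
  (-90)·a + 195·b = +1.10
  (-20)·a + 190·b = +1.79
Eliminate b (×190 and ×195, subtract): -13200·a = -140.050 → a = ∂h/∂x = +0.01061
Back-substitute: b = ∂h/∂y = +0.01054.
Flow = −∇h = (-0.01061 east, -0.01054 north), which points southwest.

SW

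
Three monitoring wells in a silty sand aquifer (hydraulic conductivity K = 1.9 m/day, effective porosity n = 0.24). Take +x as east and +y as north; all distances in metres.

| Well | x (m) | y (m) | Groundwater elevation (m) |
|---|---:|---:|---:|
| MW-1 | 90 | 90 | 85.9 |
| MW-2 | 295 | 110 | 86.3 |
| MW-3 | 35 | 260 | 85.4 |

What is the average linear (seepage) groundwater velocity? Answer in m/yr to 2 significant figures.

With h = a·x + b·y + c and MW-1 as origin, the differences give:
  205·a + 20·b = +0.4
  (-55)·a + 170·b = -0.5
Eliminate b (×170 and ×20, subtract): 35950·a = 78.00 → a = ∂h/∂x = +0.002170
Back-substitute: b = ∂h/∂y = -0.002239.
|∇h| = √(0.002170² + -0.002239²) = 0.003118
Seepage velocity v = K·i/n = 1.9 × 0.003118 / 0.24 = 0.02468 m/day = 9.014 m/yr.

9.0 m/yr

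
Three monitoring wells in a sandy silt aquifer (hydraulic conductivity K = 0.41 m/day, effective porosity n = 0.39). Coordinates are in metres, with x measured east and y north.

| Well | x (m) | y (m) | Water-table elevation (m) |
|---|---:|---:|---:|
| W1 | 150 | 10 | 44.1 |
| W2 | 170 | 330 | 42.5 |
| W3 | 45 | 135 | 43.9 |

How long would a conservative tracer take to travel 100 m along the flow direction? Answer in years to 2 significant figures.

Three-point gradient (reference W1): Δ to W2 = (20, 320, -1.6), Δ to W3 = (-105, 125, -0.2).
∂h/∂x = -0.003767, ∂h/∂y = -0.004765 (det = 36100).
|∇h| = √(-0.003767² + -0.004765²) = 0.006074
Seepage velocity v = K·i/n = 0.41 × 0.006074 / 0.39 = 0.006385 m/day.
t = 100 / 0.006385 = 1.566e+04 days = 42.9 years.

43 years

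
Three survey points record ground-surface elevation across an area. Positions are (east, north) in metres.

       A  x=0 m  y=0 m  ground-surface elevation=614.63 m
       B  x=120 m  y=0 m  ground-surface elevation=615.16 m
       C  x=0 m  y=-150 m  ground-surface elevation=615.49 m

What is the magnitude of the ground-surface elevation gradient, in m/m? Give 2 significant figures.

0.0072 m/m

∂z/∂x = (615.16 − 614.63) / (120 − 0) = +0.004417
∂z/∂y = (615.49 − 614.63) / (-150 − 0) = -0.005733
|∇f| = √(0.004417² + -0.005733²) = 0.007237 m/m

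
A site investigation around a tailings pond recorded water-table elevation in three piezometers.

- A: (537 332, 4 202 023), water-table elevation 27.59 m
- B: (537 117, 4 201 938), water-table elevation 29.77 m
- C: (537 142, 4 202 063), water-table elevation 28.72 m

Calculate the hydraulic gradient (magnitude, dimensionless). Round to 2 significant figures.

Taking A as reference: B−A = (-215, -85, +2.18); C−A = (-190, 40, +1.13).
Solve a·Δx + b·Δy = Δh: det = (-215)·40 − (-190)·(-85) = -24750.
∂h/∂x = [(+2.18)·40 − (+1.13)·(-85)] / -24750 = -0.007404
∂h/∂y = [(-215)·(+1.13) − (-190)·(+2.18)] / -24750 = -0.006919
|∇h| = √(-0.007404² + -0.006919²) = 0.01013

0.010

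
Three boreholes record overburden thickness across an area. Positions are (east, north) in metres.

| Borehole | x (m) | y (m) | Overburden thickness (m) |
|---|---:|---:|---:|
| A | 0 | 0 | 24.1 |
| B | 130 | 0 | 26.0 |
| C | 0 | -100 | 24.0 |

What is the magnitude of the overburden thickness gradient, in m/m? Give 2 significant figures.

∂d/∂x = (26.0 − 24.1) / (130 − 0) = +0.01462
∂d/∂y = (24.0 − 24.1) / (-100 − 0) = +0.001000
|∇f| = √(0.01462² + 0.001000²) = 0.01465 m/m

0.015 m/m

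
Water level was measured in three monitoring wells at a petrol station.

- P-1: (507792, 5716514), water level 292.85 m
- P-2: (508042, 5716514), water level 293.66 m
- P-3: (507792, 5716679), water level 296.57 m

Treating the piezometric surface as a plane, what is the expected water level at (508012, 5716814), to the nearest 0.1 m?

300.3 m

∂h/∂x = (293.66 − 292.85) / (508042 − 507792) = +0.003240
∂h/∂y = (296.57 − 292.85) / (5716679 − 5716514) = +0.02255
h(508012, 5716814) = 292.85 + (+0.003240)·(220) + (+0.02255)·(300) = 292.85 +0.713 +6.764 = 300.326 m.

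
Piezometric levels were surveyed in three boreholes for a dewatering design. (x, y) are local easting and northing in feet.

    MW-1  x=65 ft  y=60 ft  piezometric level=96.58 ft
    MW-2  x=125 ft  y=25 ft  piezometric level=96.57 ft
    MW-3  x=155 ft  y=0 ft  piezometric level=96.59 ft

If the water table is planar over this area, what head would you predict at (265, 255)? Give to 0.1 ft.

Three-point gradient (reference MW-1): Δ to MW-2 = (60, -35, -0.01), Δ to MW-3 = (90, -60, +0.01).
∂h/∂x = -0.002111, ∂h/∂y = -0.003333 (det = -450).
h(265, 255) = 96.58 + (-0.002111)·(200) + (-0.003333)·(195) = 96.58 -0.422 -0.650 = 95.508 ft.

95.5 ft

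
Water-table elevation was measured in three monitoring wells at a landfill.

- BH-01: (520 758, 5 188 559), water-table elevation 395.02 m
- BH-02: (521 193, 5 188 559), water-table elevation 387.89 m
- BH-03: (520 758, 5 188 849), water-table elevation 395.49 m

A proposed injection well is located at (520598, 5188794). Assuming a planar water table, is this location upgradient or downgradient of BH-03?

∂h/∂x = (387.89 − 395.02) / (521193 − 520758) = -0.01639
∂h/∂y = (395.49 − 395.02) / (5188849 − 5188559) = +0.001621
Head at (520598, 5188794) = 395.02 + (-0.01639)·(-160) + (+0.001621)·(235) = 398.02 m.
That is higher than the 395.49 m at BH-03, so the point is upgradient.

upgradient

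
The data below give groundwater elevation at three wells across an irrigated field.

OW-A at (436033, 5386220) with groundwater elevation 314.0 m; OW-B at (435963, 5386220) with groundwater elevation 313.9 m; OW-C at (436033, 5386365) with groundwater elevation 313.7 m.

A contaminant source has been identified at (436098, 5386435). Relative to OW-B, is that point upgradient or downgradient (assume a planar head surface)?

downgradient

∂h/∂x = (313.9 − 314.0) / (435963 − 436033) = +0.001429
∂h/∂y = (313.7 − 314.0) / (5386365 − 5386220) = -0.002069
Head at (436098, 5386435) = 314.0 + (+0.001429)·(65) + (-0.002069)·(215) = 313.65 m.
That is lower than the 313.9 m at OW-B, so the point is downgradient.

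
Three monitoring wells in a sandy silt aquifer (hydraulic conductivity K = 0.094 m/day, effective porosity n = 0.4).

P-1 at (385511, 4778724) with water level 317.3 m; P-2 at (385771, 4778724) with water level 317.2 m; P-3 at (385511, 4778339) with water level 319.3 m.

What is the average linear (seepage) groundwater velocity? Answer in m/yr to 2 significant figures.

0.45 m/yr

∂h/∂x = (317.2 − 317.3) / (385771 − 385511) = -0.0003846
∂h/∂y = (319.3 − 317.3) / (4778339 − 4778724) = -0.005195
|∇h| = √(-0.0003846² + -0.005195²) = 0.005209
Seepage velocity v = K·i/n = 0.094 × 0.005209 / 0.4 = 0.001224 m/day = 0.4471 m/yr.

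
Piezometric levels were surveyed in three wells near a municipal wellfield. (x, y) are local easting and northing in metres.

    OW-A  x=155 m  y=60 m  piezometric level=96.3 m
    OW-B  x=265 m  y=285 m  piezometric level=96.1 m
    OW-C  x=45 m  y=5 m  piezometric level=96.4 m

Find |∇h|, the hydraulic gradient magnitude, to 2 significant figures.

Differences from OW-A: to OW-B (Δx, Δy, Δh) = (110, 225, -0.2); to OW-C = (-110, -55, +0.1).
Solve a·Δx + b·Δy = Δh: det = 110·(-55) − (-110)·225 = 18700.
∂h/∂x = [(-0.2)·(-55) − (+0.1)·225] / 18700 = -0.0006150
∂h/∂y = [110·(+0.1) − (-110)·(-0.2)] / 18700 = -0.0005882
|∇h| = √(-0.0006150² + -0.0005882²) = 0.000851

0.00085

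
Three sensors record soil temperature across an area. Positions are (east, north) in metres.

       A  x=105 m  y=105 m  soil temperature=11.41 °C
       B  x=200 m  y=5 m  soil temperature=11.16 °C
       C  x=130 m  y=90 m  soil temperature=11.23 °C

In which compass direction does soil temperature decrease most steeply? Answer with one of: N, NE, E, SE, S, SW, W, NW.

NE

Taking A as reference: B−A = (95, -100, -0.25); C−A = (25, -15, -0.18).
Solve a·Δx + b·Δy = ΔT: det = 95·(-15) − 25·(-100) = 1075.
∂T/∂x = [(-0.25)·(-15) − (-0.18)·(-100)] / 1075 = -0.01326
∂T/∂y = [95·(-0.18) − 25·(-0.25)] / 1075 = -0.01009
Steepest decrease is along −∇f = (+0.01326 E, +0.01009 N) → northeast.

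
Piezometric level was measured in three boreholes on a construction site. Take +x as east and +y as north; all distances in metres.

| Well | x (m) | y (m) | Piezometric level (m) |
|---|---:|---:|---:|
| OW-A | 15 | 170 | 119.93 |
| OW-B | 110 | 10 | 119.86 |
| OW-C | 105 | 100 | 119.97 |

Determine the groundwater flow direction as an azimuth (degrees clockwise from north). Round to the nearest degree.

With h = a·x + b·y + c and OW-A as origin, the differences give:
  95·a + (-160)·b = -0.07
  90·a + (-70)·b = +0.04
Eliminate b (×(-70) and ×(-160), subtract): 7750·a = 11.300 → a = ∂h/∂x = +0.001458
Back-substitute: b = ∂h/∂y = +0.001303.
Flow direction (−∇h) has components (-0.001458 E, -0.001303 N).
Azimuth = atan2(E, N) = atan2(-0.001458, -0.001303) = 228.2° ≈ 228°.

228°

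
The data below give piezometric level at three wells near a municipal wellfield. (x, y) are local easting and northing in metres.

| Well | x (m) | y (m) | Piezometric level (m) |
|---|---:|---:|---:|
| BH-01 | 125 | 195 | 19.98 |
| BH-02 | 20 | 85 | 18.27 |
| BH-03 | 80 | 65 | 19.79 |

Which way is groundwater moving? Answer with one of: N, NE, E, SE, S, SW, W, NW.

Differences from BH-01: to BH-02 (Δx, Δy, Δh) = (-105, -110, -1.71); to BH-03 = (-45, -130, -0.19).
Solve a·Δx + b·Δy = Δh: det = (-105)·(-130) − (-45)·(-110) = 8700.
∂h/∂x = [(-1.71)·(-130) − (-0.19)·(-110)] / 8700 = +0.02315
∂h/∂y = [(-105)·(-0.19) − (-45)·(-1.71)] / 8700 = -0.006552
Flow = −∇h = (-0.02315 east, +0.006552 north), which points west.

W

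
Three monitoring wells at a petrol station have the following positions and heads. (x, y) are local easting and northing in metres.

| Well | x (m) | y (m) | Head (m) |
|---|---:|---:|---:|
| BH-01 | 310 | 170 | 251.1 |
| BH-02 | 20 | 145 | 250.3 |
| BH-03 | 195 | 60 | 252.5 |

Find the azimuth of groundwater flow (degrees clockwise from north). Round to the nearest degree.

346°

With h = a·x + b·y + c and BH-01 as origin, the differences give:
  (-290)·a + (-25)·b = -0.8
  (-115)·a + (-110)·b = +1.4
Eliminate b (×(-110) and ×(-25), subtract): 29025·a = 123.00 → a = ∂h/∂x = +0.004238
Back-substitute: b = ∂h/∂y = -0.01716.
Flow direction (−∇h) has components (-0.004238 E, +0.01716 N).
Azimuth = atan2(E, N) = atan2(-0.004238, +0.01716) = 346.1° ≈ 346°.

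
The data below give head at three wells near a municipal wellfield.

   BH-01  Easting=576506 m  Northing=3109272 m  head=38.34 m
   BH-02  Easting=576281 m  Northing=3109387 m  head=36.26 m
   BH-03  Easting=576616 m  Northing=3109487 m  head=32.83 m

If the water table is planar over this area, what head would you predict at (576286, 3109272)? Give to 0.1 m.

39.0 m

Differences from BH-01: to BH-02 (Δx, Δy, Δh) = (-225, 115, -2.08); to BH-03 = (110, 215, -5.51).
Solve a·Δx + b·Δy = Δh: det = (-225)·215 − 110·115 = -61025.
∂h/∂x = [(-2.08)·215 − (-5.51)·115] / -61025 = -0.003055
∂h/∂y = [(-225)·(-5.51) − 110·(-2.08)] / -61025 = -0.02406
h(576286, 3109272) = 38.34 + (-0.003055)·(-220) + (-0.02406)·(0) = 38.34 +0.672 -0.000 = 39.012 m.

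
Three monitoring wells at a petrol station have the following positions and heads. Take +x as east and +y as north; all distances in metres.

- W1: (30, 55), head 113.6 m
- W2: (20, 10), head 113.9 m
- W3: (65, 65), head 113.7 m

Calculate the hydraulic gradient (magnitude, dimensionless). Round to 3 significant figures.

Taking W1 as reference: W2−W1 = (-10, -45, +0.3); W3−W1 = (35, 10, +0.1).
Solve a·Δx + b·Δy = Δh: det = (-10)·10 − 35·(-45) = 1475.
∂h/∂x = [(+0.3)·10 − (+0.1)·(-45)] / 1475 = +0.005085
∂h/∂y = [(-10)·(+0.1) − 35·(+0.3)] / 1475 = -0.007797
|∇h| = √(0.005085² + -0.007797²) = 0.009309

0.00931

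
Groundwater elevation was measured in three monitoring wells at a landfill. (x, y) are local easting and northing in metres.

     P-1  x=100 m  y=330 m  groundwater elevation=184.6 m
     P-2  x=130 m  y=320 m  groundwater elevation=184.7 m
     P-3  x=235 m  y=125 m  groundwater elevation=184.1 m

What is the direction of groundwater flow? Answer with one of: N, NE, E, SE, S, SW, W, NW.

Differences from P-1: to P-2 (Δx, Δy, Δh) = (30, -10, +0.1); to P-3 = (135, -205, -0.5).
Solve a·Δx + b·Δy = Δh: det = 30·(-205) − 135·(-10) = -4800.
∂h/∂x = [(+0.1)·(-205) − (-0.5)·(-10)] / -4800 = +0.005312
∂h/∂y = [30·(-0.5) − 135·(+0.1)] / -4800 = +0.005937
Flow = −∇h = (-0.005312 east, -0.005937 north), which points southwest.

SW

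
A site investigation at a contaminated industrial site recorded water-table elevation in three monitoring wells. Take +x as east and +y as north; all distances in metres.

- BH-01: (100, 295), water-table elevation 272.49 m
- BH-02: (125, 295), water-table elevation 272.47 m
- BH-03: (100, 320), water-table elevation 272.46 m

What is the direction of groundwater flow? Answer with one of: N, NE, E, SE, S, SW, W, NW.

NE

Differences from BH-01: to BH-02 (Δx, Δy, Δh) = (25, 0, -0.02); to BH-03 = (0, 25, -0.03).
Determinant of the coordinate differences = 25·25 − 0·0 = 625.
∂h/∂x = [(-0.02)·25 − (-0.03)·0] / 625 = -0.0008000
∂h/∂y = [25·(-0.03) − 0·(-0.02)] / 625 = -0.001200
Flow = −∇h = (+0.0008000 east, +0.001200 north), which points northeast.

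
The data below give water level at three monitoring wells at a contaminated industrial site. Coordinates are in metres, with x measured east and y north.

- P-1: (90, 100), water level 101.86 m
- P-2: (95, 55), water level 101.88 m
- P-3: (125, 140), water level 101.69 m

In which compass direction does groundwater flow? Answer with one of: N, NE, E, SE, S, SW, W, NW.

E

Taking P-1 as reference: P-2−P-1 = (5, -45, +0.02); P-3−P-1 = (35, 40, -0.17).
Determinant of the coordinate differences = 5·40 − 35·(-45) = 1775.
∂h/∂x = [(+0.02)·40 − (-0.17)·(-45)] / 1775 = -0.003859
∂h/∂y = [5·(-0.17) − 35·(+0.02)] / 1775 = -0.0008732
Flow = −∇h = (+0.003859 east, +0.0008732 north), which points east.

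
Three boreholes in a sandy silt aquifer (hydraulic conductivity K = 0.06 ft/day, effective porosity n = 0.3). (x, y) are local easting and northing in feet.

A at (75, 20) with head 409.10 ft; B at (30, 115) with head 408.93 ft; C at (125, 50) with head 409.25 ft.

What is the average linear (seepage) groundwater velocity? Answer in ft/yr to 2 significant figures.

0.23 ft/yr

With h = a·x + b·y + c and A as origin, the differences give:
  (-45)·a + 95·b = -0.17
  50·a + 30·b = +0.15
Eliminate b (×30 and ×95, subtract): -6100·a = -19.350 → a = ∂h/∂x = +0.003172
Back-substitute: b = ∂h/∂y = -0.0002869.
|∇h| = √(0.003172² + -0.0002869²) = 0.003185
Seepage velocity v = K·i/n = 0.06 × 0.003185 / 0.3 = 0.000637 ft/day = 0.2327 ft/yr.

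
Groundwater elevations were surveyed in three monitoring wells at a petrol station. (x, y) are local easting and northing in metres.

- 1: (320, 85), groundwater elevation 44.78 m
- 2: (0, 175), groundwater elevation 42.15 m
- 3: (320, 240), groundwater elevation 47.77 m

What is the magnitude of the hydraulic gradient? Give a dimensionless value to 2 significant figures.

0.024

Taking 1 as reference: 2−1 = (-320, 90, -2.63); 3−1 = (0, 155, +2.99).
Determinant of the coordinate differences = (-320)·155 − 0·90 = -49600.
∂h/∂x = [(-2.63)·155 − (+2.99)·90] / -49600 = +0.01364
∂h/∂y = [(-320)·(+2.99) − 0·(-2.63)] / -49600 = +0.01929
|∇h| = √(0.01364² + 0.01929²) = 0.02363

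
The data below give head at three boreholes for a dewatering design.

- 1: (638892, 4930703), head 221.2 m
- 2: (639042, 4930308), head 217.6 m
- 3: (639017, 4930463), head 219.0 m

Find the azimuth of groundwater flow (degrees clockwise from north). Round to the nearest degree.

178°

Taking 1 as reference: 2−1 = (150, -395, -3.6); 3−1 = (125, -240, -2.2).
Solve a·Δx + b·Δy = Δh: det = 150·(-240) − 125·(-395) = 13375.
∂h/∂x = [(-3.6)·(-240) − (-2.2)·(-395)] / 13375 = -0.0003738
∂h/∂y = [150·(-2.2) − 125·(-3.6)] / 13375 = +0.008972
Flow direction (−∇h) has components (+0.0003738 E, -0.008972 N).
Azimuth = atan2(E, N) = atan2(+0.0003738, -0.008972) = 177.6° ≈ 178°.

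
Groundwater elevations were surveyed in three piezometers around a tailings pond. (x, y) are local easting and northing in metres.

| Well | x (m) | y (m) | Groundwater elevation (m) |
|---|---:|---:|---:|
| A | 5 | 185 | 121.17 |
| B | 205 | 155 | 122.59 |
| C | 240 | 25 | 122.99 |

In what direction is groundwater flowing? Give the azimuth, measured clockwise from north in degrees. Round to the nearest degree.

280°

Taking A as reference: B−A = (200, -30, +1.42); C−A = (235, -160, +1.82).
Determinant of the coordinate differences = 200·(-160) − 235·(-30) = -24950.
∂h/∂x = [(+1.42)·(-160) − (+1.82)·(-30)] / -24950 = +0.006918
∂h/∂y = [200·(+1.82) − 235·(+1.42)] / -24950 = -0.001214
Flow direction (−∇h) has components (-0.006918 E, +0.001214 N).
Azimuth = atan2(E, N) = atan2(-0.006918, +0.001214) = 280.0° ≈ 280°.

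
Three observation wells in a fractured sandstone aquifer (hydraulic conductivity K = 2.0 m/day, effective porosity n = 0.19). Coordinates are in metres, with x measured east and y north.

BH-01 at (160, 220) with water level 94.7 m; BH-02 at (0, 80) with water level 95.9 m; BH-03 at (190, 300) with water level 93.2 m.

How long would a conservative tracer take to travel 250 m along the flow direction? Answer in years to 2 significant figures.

Differences from BH-01: to BH-02 (Δx, Δy, Δh) = (-160, -140, +1.2); to BH-03 = (30, 80, -1.5).
Solve a·Δx + b·Δy = Δh: det = (-160)·80 − 30·(-140) = -8600.
∂h/∂x = [(+1.2)·80 − (-1.5)·(-140)] / -8600 = +0.01326
∂h/∂y = [(-160)·(-1.5) − 30·(+1.2)] / -8600 = -0.02372
|∇h| = √(0.01326² + -0.02372²) = 0.02717
Seepage velocity v = K·i/n = 2.0 × 0.02717 / 0.19 = 0.286 m/day.
t = 250 / 0.286 = 874.1 days = 2.39 years.

2.4 years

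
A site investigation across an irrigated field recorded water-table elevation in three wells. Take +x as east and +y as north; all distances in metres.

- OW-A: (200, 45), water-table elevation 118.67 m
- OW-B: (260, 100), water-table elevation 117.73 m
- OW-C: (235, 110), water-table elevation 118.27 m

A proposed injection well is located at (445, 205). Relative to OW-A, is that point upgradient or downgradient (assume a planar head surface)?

downgradient

Taking OW-A as reference: OW-B−OW-A = (60, 55, -0.94); OW-C−OW-A = (35, 65, -0.40).
Solve a·Δx + b·Δy = Δh: det = 60·65 − 35·55 = 1975.
∂h/∂x = [(-0.94)·65 − (-0.40)·55] / 1975 = -0.01980
∂h/∂y = [60·(-0.40) − 35·(-0.94)] / 1975 = +0.004506
Head at (445, 205) = 118.67 + (-0.01980)·(245) + (+0.004506)·(160) = 114.54 m.
That is lower than the 118.67 m at OW-A, so the point is downgradient.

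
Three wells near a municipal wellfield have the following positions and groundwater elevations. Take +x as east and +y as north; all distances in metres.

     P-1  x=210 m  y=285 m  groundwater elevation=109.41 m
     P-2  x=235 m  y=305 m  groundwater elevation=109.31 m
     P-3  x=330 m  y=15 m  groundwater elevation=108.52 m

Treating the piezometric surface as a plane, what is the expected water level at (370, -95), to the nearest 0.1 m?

108.2 m

Differences from P-1: to P-2 (Δx, Δy, Δh) = (25, 20, -0.10); to P-3 = (120, -270, -0.89).
Determinant of the coordinate differences = 25·(-270) − 120·20 = -9150.
∂h/∂x = [(-0.10)·(-270) − (-0.89)·20] / -9150 = -0.004896
∂h/∂y = [25·(-0.89) − 120·(-0.10)] / -9150 = +0.001120
h(370, -95) = 109.41 + (-0.004896)·(160) + (+0.001120)·(-380) = 109.41 -0.783 -0.426 = 108.201 m.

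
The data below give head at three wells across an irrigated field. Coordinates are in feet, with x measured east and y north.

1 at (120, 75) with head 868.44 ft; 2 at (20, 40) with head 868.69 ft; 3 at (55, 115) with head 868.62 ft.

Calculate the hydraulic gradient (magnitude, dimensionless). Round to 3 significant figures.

Differences from 1: to 2 (Δx, Δy, Δh) = (-100, -35, +0.25); to 3 = (-65, 40, +0.18).
Solve a·Δx + b·Δy = Δh: det = (-100)·40 − (-65)·(-35) = -6275.
∂h/∂x = [(+0.25)·40 − (+0.18)·(-35)] / -6275 = -0.002598
∂h/∂y = [(-100)·(+0.18) − (-65)·(+0.25)] / -6275 = +0.0002789
|∇h| = √(-0.002598² + 0.0002789²) = 0.002613

0.00261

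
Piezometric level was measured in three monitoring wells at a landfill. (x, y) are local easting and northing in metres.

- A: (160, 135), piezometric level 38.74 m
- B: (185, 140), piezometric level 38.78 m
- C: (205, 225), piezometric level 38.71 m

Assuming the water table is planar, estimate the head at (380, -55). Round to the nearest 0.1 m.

39.4 m

Differences from A: to B (Δx, Δy, Δh) = (25, 5, +0.04); to C = (45, 90, -0.03).
Solve a·Δx + b·Δy = Δh: det = 25·90 − 45·5 = 2025.
∂h/∂x = [(+0.04)·90 − (-0.03)·5] / 2025 = +0.001852
∂h/∂y = [25·(-0.03) − 45·(+0.04)] / 2025 = -0.001259
h(380, -55) = 38.74 + (+0.001852)·(220) + (-0.001259)·(-190) = 38.74 +0.407 +0.239 = 39.387 m.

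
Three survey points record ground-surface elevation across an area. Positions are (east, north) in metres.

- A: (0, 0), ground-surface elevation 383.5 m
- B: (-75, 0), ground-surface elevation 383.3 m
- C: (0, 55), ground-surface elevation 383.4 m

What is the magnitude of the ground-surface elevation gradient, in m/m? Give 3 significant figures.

∂z/∂x = (383.3 − 383.5) / (-75 − 0) = +0.002667
∂z/∂y = (383.4 − 383.5) / (55 − 0) = -0.001818
|∇f| = √(0.002667² + -0.001818²) = 0.003228 m/m

0.00323 m/m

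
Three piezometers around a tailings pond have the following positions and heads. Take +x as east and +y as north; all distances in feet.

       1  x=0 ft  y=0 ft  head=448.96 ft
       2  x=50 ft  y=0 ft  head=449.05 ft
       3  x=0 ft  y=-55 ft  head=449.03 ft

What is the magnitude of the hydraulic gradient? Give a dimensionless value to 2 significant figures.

0.0022

∂h/∂x = (449.05 − 448.96) / (50 − 0) = +0.001800
∂h/∂y = (449.03 − 448.96) / (-55 − 0) = -0.001273
|∇h| = √(0.001800² + -0.001273²) = 0.002205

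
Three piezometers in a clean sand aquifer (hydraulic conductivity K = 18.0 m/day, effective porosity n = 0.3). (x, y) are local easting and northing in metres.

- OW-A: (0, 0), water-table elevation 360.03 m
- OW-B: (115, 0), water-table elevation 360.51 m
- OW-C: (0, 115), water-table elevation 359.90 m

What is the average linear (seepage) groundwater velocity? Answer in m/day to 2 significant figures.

0.26 m/day

∂h/∂x = (360.51 − 360.03) / (115 − 0) = +0.004174
∂h/∂y = (359.90 − 360.03) / (115 − 0) = -0.001130
|∇h| = √(0.004174² + -0.001130²) = 0.004324
Seepage velocity v = K·i/n = 18.0 × 0.004324 / 0.3 = 0.2594 m/day.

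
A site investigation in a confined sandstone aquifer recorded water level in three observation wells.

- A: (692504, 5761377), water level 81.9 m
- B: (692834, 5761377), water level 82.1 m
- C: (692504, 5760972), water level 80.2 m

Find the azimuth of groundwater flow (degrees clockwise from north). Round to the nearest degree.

∂h/∂x = (82.1 − 81.9) / (692834 − 692504) = +0.0006061
∂h/∂y = (80.2 − 81.9) / (5760972 − 5761377) = +0.004198
Flow direction (−∇h) has components (-0.0006061 E, -0.004198 N).
Azimuth = atan2(E, N) = atan2(-0.0006061, -0.004198) = 188.2° ≈ 188°.

188°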